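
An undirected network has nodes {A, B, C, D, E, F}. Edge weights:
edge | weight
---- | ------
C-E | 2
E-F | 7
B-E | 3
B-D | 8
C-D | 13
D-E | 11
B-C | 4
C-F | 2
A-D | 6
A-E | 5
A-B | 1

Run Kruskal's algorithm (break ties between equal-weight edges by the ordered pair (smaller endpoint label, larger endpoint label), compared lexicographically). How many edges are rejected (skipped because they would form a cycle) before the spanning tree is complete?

Sort edges by weight, then run Kruskal:
A-B (1): add. Components now {A,B} {C} {D} {E} {F}
C-E (2): add. Components now {A,B} {C,E} {D} {F}
C-F (2): add. Components now {A,B} {C,E,F} {D}
B-E (3): add. Components now {A,B,C,E,F} {D}
B-C (4): skip — B and C already connected.
A-E (5): skip — A and E already connected.
A-D (6): add. Components now {A,B,C,D,E,F}
Edges rejected before the tree was complete: 2.

2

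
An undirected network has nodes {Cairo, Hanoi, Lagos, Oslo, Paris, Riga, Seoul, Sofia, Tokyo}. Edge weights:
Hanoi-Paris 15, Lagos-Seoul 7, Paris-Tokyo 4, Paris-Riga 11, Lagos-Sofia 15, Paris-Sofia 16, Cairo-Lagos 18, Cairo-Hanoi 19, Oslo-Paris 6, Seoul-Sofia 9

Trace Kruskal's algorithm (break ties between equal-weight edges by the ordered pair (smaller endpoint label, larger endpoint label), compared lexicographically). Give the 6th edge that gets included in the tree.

Hanoi-Paris

Kruskal's algorithm — process edges by increasing weight (ties by edge label):
Paris-Tokyo (4): add — endpoints in different components.
Oslo-Paris (6): add — endpoints in different components.
Lagos-Seoul (7): add — endpoints in different components.
Seoul-Sofia (9): add — endpoints in different components.
Paris-Riga (11): add — endpoints in different components.
Hanoi-Paris (15): add — endpoints in different components.
Lagos-Sofia (15): skip — Sofia and Lagos already connected.
Paris-Sofia (16): add — endpoints in different components.
Cairo-Lagos (18): add — endpoints in different components.
The 6th edge added is Hanoi-Paris.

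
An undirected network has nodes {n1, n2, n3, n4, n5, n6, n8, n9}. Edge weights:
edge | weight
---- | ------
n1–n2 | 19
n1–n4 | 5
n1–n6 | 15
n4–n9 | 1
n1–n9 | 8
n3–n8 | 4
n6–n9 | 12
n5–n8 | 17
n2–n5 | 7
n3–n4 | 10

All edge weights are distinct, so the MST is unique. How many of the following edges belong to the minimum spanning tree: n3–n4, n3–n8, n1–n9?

2

Kruskal's algorithm — process edges by increasing weight (ties by edge label):
n4–n9 (1): add — endpoints in different components.
n3–n8 (4): add — endpoints in different components.
n1–n4 (5): add — endpoints in different components.
n2–n5 (7): add — endpoints in different components.
n1–n9 (8): skip — n1 and n9 already connected.
n3–n4 (10): add — endpoints in different components.
n6–n9 (12): add — endpoints in different components.
n1–n6 (15): skip — n6 and n1 already connected.
n5–n8 (17): add — endpoints in different components.
MST edge set: {n4–n9, n3–n8, n1–n4, n2–n5, n3–n4, n6–n9, n5–n8}.
Of the listed edges, {n3–n4, n3–n8} are in the MST → 2.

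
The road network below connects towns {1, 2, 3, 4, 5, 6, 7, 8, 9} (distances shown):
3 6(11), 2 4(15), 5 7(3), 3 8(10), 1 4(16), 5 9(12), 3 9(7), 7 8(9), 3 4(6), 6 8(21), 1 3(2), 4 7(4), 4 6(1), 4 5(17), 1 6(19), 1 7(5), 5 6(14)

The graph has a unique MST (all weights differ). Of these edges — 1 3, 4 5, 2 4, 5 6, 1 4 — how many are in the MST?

2

Kruskal: consider edges lightest-first.
4 6 (1): add — endpoints in different components.
1 3 (2): add — endpoints in different components.
5 7 (3): add — endpoints in different components.
4 7 (4): add — endpoints in different components.
1 7 (5): add — endpoints in different components.
3 4 (6): skip — 3 and 4 already connected.
3 9 (7): add — endpoints in different components.
7 8 (9): add — endpoints in different components.
3 8 (10): skip — 3 and 8 already connected.
3 6 (11): skip — 3 and 6 already connected.
5 9 (12): skip — 5 and 9 already connected.
5 6 (14): skip — 5 and 6 already connected.
2 4 (15): add — endpoints in different components.
MST edge set: {4 6, 1 3, 5 7, 4 7, 1 7, 3 9, 7 8, 2 4}.
Of the listed edges, {1 3, 2 4} are in the MST → 2.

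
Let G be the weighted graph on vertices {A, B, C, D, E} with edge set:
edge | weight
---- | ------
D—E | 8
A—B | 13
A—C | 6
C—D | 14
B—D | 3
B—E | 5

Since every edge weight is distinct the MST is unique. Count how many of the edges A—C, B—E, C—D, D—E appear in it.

Sort edges by weight, then run Kruskal:
B—D (3): add — endpoints in different components.
B—E (5): add — endpoints in different components.
A—C (6): add — endpoints in different components.
D—E (8): skip — D and E already connected.
A—B (13): add — endpoints in different components.
MST edge set: {B—D, B—E, A—C, A—B}.
Of the listed edges, {A—C, B—E} are in the MST → 2.

2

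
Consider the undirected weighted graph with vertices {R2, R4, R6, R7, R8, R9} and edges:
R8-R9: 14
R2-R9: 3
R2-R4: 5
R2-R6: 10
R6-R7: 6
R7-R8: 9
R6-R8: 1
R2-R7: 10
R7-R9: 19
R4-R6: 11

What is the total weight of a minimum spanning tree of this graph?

Sort edges by weight, then run Kruskal:
R6-R8 (1): add. Components now {R6,R8} {R9} {R7} {R2} {R4}
R2-R9 (3): add. Components now {R6,R8} {R2,R9} {R7} {R4}
R2-R4 (5): add. Components now {R6,R8} {R2,R4,R9} {R7}
R6-R7 (6): add. Components now {R6,R7,R8} {R2,R4,R9}
R7-R8 (9): skip — R8 and R7 already connected.
R2-R6 (10): add. Components now {R2,R4,R6,R7,R8,R9}
MST edges: R6-R8, R2-R9, R2-R4, R6-R7, R2-R6; total weight 1+3+5+6+10 = 25.

25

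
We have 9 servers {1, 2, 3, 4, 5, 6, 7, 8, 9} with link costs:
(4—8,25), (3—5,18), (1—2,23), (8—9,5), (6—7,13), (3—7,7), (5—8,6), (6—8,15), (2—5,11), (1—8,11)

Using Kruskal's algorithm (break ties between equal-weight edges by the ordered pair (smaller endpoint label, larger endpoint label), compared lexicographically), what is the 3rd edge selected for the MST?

3-7

Sort edges by weight, then run Kruskal:
8—9 (5): add — endpoints in different components.
5—8 (6): add — endpoints in different components.
3—7 (7): add — endpoints in different components.
1—8 (11): add — endpoints in different components.
2—5 (11): add — endpoints in different components.
6—7 (13): add — endpoints in different components.
6—8 (15): add — endpoints in different components.
3—5 (18): skip — 3 and 5 already connected.
1—2 (23): skip — 1 and 2 already connected.
4—8 (25): add — endpoints in different components.
The 3rd edge added is 3—7.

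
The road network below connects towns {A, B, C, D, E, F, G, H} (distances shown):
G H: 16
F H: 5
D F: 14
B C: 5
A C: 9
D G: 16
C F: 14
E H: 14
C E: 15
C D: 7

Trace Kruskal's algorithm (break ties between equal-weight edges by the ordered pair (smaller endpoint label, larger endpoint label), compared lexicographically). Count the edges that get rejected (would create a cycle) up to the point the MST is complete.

Sort edges by weight, then run Kruskal:
B C (5): add — endpoints in different components.
F H (5): add — endpoints in different components.
C D (7): add — endpoints in different components.
A C (9): add — endpoints in different components.
C F (14): add — endpoints in different components.
D F (14): skip — D and F already connected.
E H (14): add — endpoints in different components.
C E (15): skip — C and E already connected.
D G (16): add — endpoints in different components.
Edges rejected before the tree was complete: 2.

2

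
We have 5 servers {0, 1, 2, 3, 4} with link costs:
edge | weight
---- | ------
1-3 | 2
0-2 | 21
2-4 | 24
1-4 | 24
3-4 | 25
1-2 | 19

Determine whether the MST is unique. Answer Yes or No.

Kruskal: consider edges lightest-first.
1-3 (2): add — endpoints in different components.
1-2 (19): add — endpoints in different components.
0-2 (21): add — endpoints in different components.
1-4 (24): add — endpoints in different components.
Non-tree edge 2-4 has weight 24, equal to the heaviest edge on its tree cycle — swapping gives another MST of the same weight. Not unique.

No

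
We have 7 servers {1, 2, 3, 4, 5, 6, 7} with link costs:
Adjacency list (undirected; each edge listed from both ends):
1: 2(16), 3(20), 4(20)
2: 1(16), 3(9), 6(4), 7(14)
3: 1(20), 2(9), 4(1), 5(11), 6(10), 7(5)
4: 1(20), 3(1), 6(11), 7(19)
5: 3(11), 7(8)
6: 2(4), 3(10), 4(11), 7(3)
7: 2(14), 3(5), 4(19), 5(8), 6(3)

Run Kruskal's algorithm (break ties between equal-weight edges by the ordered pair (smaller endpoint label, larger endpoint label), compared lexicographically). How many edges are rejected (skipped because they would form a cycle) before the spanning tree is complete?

5

Kruskal's algorithm — process edges by increasing weight (ties by edge label):
3–4 (1): add. Components now {1} {2} {3,4} {5} {6} {7}
6–7 (3): add. Components now {1} {2} {3,4} {5} {6,7}
2–6 (4): add. Components now {1} {2,6,7} {3,4} {5}
3–7 (5): add. Components now {1} {2,3,4,6,7} {5}
5–7 (8): add. Components now {1} {2,3,4,5,6,7}
2–3 (9): skip — 2 and 3 already connected.
3–6 (10): skip — 3 and 6 already connected.
3–5 (11): skip — 3 and 5 already connected.
4–6 (11): skip — 4 and 6 already connected.
2–7 (14): skip — 2 and 7 already connected.
1–2 (16): add. Components now {1,2,3,4,5,6,7}
Edges rejected before the tree was complete: 5.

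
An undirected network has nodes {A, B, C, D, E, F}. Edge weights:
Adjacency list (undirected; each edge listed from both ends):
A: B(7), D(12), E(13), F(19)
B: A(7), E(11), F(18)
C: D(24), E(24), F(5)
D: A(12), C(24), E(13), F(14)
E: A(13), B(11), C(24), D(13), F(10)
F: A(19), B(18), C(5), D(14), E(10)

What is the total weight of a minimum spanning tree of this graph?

45

Kruskal: consider edges lightest-first.
C-F (5): add. Components now {A} {B} {C,F} {D} {E}
A-B (7): add. Components now {A,B} {C,F} {D} {E}
E-F (10): add. Components now {A,B} {C,E,F} {D}
B-E (11): add. Components now {A,B,C,E,F} {D}
A-D (12): add. Components now {A,B,C,D,E,F}
MST edges: C-F, A-B, E-F, B-E, A-D; total weight 5+7+10+11+12 = 45.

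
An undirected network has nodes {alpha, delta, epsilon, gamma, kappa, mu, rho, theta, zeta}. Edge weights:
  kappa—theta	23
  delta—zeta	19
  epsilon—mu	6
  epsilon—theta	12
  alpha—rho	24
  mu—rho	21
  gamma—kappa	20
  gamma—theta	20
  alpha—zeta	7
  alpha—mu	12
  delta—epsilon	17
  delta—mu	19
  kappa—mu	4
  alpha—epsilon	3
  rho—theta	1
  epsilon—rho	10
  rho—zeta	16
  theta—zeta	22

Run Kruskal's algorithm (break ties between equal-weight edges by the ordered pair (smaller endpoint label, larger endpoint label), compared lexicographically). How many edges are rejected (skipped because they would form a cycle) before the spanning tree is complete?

Kruskal's algorithm — process edges by increasing weight (ties by edge label):
rho—theta (1): add — endpoints in different components.
alpha—epsilon (3): add — endpoints in different components.
kappa—mu (4): add — endpoints in different components.
epsilon—mu (6): add — endpoints in different components.
alpha—zeta (7): add — endpoints in different components.
epsilon—rho (10): add — endpoints in different components.
alpha—mu (12): skip — alpha and mu already connected.
epsilon—theta (12): skip — epsilon and theta already connected.
rho—zeta (16): skip — rho and zeta already connected.
delta—epsilon (17): add — endpoints in different components.
delta—mu (19): skip — delta and mu already connected.
delta—zeta (19): skip — delta and zeta already connected.
gamma—kappa (20): add — endpoints in different components.
Edges rejected before the tree was complete: 5.

5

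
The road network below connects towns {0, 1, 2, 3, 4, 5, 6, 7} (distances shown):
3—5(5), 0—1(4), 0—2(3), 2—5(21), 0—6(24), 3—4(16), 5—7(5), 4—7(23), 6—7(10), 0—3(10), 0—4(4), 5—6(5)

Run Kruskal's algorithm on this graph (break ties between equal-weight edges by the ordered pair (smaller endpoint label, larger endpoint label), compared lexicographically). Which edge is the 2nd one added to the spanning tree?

Kruskal's algorithm — process edges by increasing weight (ties by edge label):
0—2 (3): add — endpoints in different components.
0—1 (4): add — endpoints in different components.
0—4 (4): add — endpoints in different components.
3—5 (5): add — endpoints in different components.
5—6 (5): add — endpoints in different components.
5—7 (5): add — endpoints in different components.
0—3 (10): add — endpoints in different components.
The 2nd edge added is 0—1.

0-1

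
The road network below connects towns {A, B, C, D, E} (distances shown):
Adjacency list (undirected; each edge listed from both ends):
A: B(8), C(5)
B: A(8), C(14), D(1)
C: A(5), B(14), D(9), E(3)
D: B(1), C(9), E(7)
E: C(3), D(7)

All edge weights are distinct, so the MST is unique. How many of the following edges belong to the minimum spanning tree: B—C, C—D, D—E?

Sort edges by weight, then run Kruskal:
B—D (1): add — endpoints in different components.
C—E (3): add — endpoints in different components.
A—C (5): add — endpoints in different components.
D—E (7): add — endpoints in different components.
MST edge set: {B—D, C—E, A—C, D—E}.
Of the listed edges, {D—E} are in the MST → 1.

1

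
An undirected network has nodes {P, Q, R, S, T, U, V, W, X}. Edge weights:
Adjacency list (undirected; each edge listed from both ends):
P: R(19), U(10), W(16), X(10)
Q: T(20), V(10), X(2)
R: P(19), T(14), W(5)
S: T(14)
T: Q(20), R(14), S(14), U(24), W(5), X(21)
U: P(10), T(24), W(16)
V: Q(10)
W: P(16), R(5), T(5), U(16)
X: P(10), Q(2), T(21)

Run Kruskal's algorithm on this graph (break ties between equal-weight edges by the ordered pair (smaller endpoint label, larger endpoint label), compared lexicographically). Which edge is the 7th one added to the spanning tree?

Kruskal's algorithm — process edges by increasing weight (ties by edge label):
Q-X (2): add — endpoints in different components.
R-W (5): add — endpoints in different components.
T-W (5): add — endpoints in different components.
P-U (10): add — endpoints in different components.
P-X (10): add — endpoints in different components.
Q-V (10): add — endpoints in different components.
R-T (14): skip — R and T already connected.
S-T (14): add — endpoints in different components.
P-W (16): add — endpoints in different components.
The 7th edge added is S-T.

S-T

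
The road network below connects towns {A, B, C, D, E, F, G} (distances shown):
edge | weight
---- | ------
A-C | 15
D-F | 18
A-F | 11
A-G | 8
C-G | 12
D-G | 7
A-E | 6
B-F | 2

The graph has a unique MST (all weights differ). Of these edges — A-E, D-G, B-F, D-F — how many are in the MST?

Kruskal's algorithm — process edges by increasing weight (ties by edge label):
B-F (2): add. Components now {A} {B,F} {C} {D} {E} {G}
A-E (6): add. Components now {A,E} {B,F} {C} {D} {G}
D-G (7): add. Components now {A,E} {B,F} {C} {D,G}
A-G (8): add. Components now {A,D,E,G} {B,F} {C}
A-F (11): add. Components now {A,B,D,E,F,G} {C}
C-G (12): add. Components now {A,B,C,D,E,F,G}
MST edge set: {B-F, A-E, D-G, A-G, A-F, C-G}.
Of the listed edges, {A-E, D-G, B-F} are in the MST → 3.

3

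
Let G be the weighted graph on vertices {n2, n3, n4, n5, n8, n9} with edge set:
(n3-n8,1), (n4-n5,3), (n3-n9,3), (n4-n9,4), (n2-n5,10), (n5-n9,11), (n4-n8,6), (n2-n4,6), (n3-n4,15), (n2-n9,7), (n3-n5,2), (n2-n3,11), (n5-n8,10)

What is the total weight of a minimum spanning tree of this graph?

Kruskal's algorithm — process edges by increasing weight (ties by edge label):
n3-n8 (1): add — endpoints in different components.
n3-n5 (2): add — endpoints in different components.
n3-n9 (3): add — endpoints in different components.
n4-n5 (3): add — endpoints in different components.
n4-n9 (4): skip — n4 and n9 already connected.
n2-n4 (6): add — endpoints in different components.
MST edges: n3-n8, n3-n5, n3-n9, n4-n5, n2-n4; total weight 1+2+3+3+6 = 15.

15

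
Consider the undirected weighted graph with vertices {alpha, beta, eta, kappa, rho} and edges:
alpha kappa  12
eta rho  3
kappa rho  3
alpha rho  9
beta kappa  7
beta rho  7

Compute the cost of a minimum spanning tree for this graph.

Prim, starting at alpha.
Step 1: cheapest edge leaving the tree is alpha rho (9); add rho.
Step 2: cheapest edge leaving the tree is eta rho (3); add eta.
Step 3: cheapest edge leaving the tree is kappa rho (3); add kappa.
Step 4: cheapest edge leaving the tree is beta kappa (7); add beta.
MST edges: alpha rho, eta rho, kappa rho, beta kappa; total weight 9+3+3+7 = 22.

22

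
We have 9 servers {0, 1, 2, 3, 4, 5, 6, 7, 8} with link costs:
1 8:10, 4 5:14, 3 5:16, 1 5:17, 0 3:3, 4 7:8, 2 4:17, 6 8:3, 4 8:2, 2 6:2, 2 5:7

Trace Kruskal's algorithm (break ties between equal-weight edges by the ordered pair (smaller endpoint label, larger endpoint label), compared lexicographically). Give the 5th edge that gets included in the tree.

Sort edges by weight, then run Kruskal:
2 6 (2): add — endpoints in different components.
4 8 (2): add — endpoints in different components.
0 3 (3): add — endpoints in different components.
6 8 (3): add — endpoints in different components.
2 5 (7): add — endpoints in different components.
4 7 (8): add — endpoints in different components.
1 8 (10): add — endpoints in different components.
4 5 (14): skip — 4 and 5 already connected.
3 5 (16): add — endpoints in different components.
The 5th edge added is 2 5.

2-5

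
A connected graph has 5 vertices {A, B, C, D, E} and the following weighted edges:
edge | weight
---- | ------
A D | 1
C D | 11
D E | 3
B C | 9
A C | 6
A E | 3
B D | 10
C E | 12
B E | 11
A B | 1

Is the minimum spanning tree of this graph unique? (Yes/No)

No

Kruskal's algorithm — process edges by increasing weight (ties by edge label):
A B (1): add — endpoints in different components.
A D (1): add — endpoints in different components.
A E (3): add — endpoints in different components.
D E (3): skip — D and E already connected.
A C (6): add — endpoints in different components.
Non-tree edge D E has weight 3, equal to the heaviest edge on its tree cycle — swapping gives another MST of the same weight. Not unique.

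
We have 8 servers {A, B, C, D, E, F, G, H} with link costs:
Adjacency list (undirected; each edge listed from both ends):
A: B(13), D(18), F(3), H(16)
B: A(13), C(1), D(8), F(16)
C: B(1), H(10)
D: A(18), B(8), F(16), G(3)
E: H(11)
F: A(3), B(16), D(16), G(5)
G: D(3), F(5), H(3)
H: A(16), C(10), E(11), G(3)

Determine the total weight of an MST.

Grow the tree from C using Prim:
Step 1: frontier [B—C 1, C—H 10] → take B—C (1); add B.
Step 2: frontier [B—D 8, A—B 13, B—F 16, C—H 10] → take B—D (8); add D.
Step 3: frontier [A—B 13, B—F 16, C—H 10, D—G 3, D—F 16, A—D 18] → take D—G (3); add G.
Step 4: frontier [A—B 13, B—F 16, C—H 10, D—F 16, A—D 18, G—H 3, F—G 5] → take G—H (3); add H.
Step 5: frontier [A—B 13, B—F 16, D—F 16, A—D 18, F—G 5, E—H 11, A—H 16] → take F—G (5); add F.
Step 6: frontier [A—B 13, A—D 18, A—F 3, E—H 11, A—H 16] → take A—F (3); add A.
Step 7: frontier [E—H 11] → take E—H (11); add E.
MST edges: B—C, B—D, D—G, G—H, F—G, A—F, E—H; total weight 1+8+3+3+5+3+11 = 34.

34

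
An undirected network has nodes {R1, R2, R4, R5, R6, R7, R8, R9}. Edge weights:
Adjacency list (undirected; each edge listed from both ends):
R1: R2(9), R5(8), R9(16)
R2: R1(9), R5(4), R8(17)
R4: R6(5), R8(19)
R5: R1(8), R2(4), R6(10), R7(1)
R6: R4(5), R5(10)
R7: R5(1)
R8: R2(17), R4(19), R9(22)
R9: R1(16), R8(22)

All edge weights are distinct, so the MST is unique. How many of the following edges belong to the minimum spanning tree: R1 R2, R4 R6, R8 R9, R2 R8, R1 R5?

Sort edges by weight, then run Kruskal:
R5 R7 (1): add — endpoints in different components.
R2 R5 (4): add — endpoints in different components.
R4 R6 (5): add — endpoints in different components.
R1 R5 (8): add — endpoints in different components.
R1 R2 (9): skip — R2 and R1 already connected.
R5 R6 (10): add — endpoints in different components.
R1 R9 (16): add — endpoints in different components.
R2 R8 (17): add — endpoints in different components.
MST edge set: {R5 R7, R2 R5, R4 R6, R1 R5, R5 R6, R1 R9, R2 R8}.
Of the listed edges, {R4 R6, R2 R8, R1 R5} are in the MST → 3.

3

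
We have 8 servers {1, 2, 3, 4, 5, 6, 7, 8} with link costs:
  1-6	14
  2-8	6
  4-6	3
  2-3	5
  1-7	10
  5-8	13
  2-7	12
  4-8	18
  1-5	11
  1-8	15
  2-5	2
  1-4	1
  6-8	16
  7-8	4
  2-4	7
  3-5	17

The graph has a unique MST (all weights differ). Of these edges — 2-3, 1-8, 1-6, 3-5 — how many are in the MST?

Kruskal's algorithm — process edges by increasing weight (ties by edge label):
1-4 (1): add — endpoints in different components.
2-5 (2): add — endpoints in different components.
4-6 (3): add — endpoints in different components.
7-8 (4): add — endpoints in different components.
2-3 (5): add — endpoints in different components.
2-8 (6): add — endpoints in different components.
2-4 (7): add — endpoints in different components.
MST edge set: {1-4, 2-5, 4-6, 7-8, 2-3, 2-8, 2-4}.
Of the listed edges, {2-3} are in the MST → 1.

1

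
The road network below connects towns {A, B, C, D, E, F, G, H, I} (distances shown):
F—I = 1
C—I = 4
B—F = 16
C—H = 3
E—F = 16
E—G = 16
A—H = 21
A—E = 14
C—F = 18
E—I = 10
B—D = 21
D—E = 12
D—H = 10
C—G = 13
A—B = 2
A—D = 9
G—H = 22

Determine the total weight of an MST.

52

Kruskal: consider edges lightest-first.
F—I (1): add — endpoints in different components.
A—B (2): add — endpoints in different components.
C—H (3): add — endpoints in different components.
C—I (4): add — endpoints in different components.
A—D (9): add — endpoints in different components.
D—H (10): add — endpoints in different components.
E—I (10): add — endpoints in different components.
D—E (12): skip — D and E already connected.
C—G (13): add — endpoints in different components.
MST edges: F—I, A—B, C—H, C—I, A—D, D—H, E—I, C—G; total weight 1+2+3+4+9+10+10+13 = 52.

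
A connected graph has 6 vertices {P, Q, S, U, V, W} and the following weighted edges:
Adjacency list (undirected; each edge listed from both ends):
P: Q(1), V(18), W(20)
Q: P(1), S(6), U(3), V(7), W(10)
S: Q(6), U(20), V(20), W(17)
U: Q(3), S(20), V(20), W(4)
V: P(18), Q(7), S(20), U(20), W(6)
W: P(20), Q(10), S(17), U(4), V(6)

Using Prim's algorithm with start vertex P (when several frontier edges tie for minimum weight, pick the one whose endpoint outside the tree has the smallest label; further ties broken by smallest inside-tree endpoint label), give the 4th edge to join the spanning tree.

Grow the tree from P using Prim:
Step 1: frontier [P—Q 1, P—V 18, P—W 20] → take P—Q (1); add Q.
Step 2: frontier [P—V 18, P—W 20, Q—U 3, Q—S 6, Q—V 7, Q—W 10] → take Q—U (3); add U.
Step 3: frontier [P—V 18, P—W 20, Q—S 6, Q—V 7, Q—W 10, U—W 4, S—U 20, U—V 20] → take U—W (4); add W.
Step 4: frontier [P—V 18, Q—S 6, Q—V 7, S—U 20, U—V 20, V—W 6, S—W 17] → take Q—S (6); add S.
Step 5: frontier [P—V 18, Q—V 7, S—V 20, U—V 20, V—W 6] → take V—W (6); add V.
The 4th edge added is Q—S.

Q-S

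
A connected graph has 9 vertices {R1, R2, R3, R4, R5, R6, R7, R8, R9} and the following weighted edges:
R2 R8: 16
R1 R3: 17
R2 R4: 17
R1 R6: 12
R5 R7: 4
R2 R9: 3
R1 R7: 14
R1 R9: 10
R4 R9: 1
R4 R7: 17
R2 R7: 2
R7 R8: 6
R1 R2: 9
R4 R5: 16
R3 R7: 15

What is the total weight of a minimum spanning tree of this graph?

Prim, starting at R4.
Step 1: cheapest edge leaving the tree is R4 R9 (1); add R9.
Step 2: cheapest edge leaving the tree is R2 R9 (3); add R2.
Step 3: cheapest edge leaving the tree is R2 R7 (2); add R7.
Step 4: cheapest edge leaving the tree is R5 R7 (4); add R5.
Step 5: cheapest edge leaving the tree is R7 R8 (6); add R8.
Step 6: cheapest edge leaving the tree is R1 R2 (9); add R1.
Step 7: cheapest edge leaving the tree is R1 R6 (12); add R6.
Step 8: cheapest edge leaving the tree is R3 R7 (15); add R3.
MST edges: R4 R9, R2 R9, R2 R7, R5 R7, R7 R8, R1 R2, R1 R6, R3 R7; total weight 1+3+2+4+6+9+12+15 = 52.

52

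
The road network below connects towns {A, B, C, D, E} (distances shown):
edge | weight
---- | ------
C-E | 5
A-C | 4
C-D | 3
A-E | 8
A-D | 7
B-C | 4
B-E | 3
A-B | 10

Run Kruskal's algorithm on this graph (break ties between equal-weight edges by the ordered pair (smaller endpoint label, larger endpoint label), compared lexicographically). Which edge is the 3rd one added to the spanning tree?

A-C

Kruskal's algorithm — process edges by increasing weight (ties by edge label):
B-E (3): add — endpoints in different components.
C-D (3): add — endpoints in different components.
A-C (4): add — endpoints in different components.
B-C (4): add — endpoints in different components.
The 3rd edge added is A-C.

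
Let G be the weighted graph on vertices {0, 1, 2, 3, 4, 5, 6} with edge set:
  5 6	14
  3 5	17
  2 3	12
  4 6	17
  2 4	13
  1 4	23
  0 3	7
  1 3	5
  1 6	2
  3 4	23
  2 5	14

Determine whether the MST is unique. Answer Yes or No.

Sort edges by weight, then run Kruskal:
1 6 (2): add. Components now {0} {1,6} {2} {3} {4} {5}
1 3 (5): add. Components now {0} {1,3,6} {2} {4} {5}
0 3 (7): add. Components now {0,1,3,6} {2} {4} {5}
2 3 (12): add. Components now {0,1,2,3,6} {4} {5}
2 4 (13): add. Components now {0,1,2,3,4,6} {5}
2 5 (14): add. Components now {0,1,2,3,4,5,6}
Non-tree edge 5 6 has weight 14, equal to the heaviest edge on its tree cycle — swapping gives another MST of the same weight. Not unique.

No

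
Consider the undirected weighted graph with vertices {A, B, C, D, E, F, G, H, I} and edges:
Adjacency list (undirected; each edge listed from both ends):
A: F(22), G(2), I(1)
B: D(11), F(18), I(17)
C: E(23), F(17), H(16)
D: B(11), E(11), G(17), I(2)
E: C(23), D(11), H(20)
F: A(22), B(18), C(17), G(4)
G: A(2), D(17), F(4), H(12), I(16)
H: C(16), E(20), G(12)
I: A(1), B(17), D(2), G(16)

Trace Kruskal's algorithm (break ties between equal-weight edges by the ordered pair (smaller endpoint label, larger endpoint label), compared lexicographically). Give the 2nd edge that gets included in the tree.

Sort edges by weight, then run Kruskal:
A—I (1): add — endpoints in different components.
A—G (2): add — endpoints in different components.
D—I (2): add — endpoints in different components.
F—G (4): add — endpoints in different components.
B—D (11): add — endpoints in different components.
D—E (11): add — endpoints in different components.
G—H (12): add — endpoints in different components.
C—H (16): add — endpoints in different components.
The 2nd edge added is A—G.

A-G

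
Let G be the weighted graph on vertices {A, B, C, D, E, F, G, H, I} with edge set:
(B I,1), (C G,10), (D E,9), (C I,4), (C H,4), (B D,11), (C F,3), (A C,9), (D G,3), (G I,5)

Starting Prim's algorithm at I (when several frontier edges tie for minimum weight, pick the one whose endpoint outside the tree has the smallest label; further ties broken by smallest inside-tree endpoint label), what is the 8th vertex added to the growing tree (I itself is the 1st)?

Prim, starting at I.
Step 1: frontier [B I 1, C I 4, G I 5] → take B I (1); add B.
Step 2: frontier [B D 11, C I 4, G I 5] → take C I (4); add C.
Step 3: frontier [B D 11, C F 3, C H 4, A C 9, C G 10, G I 5] → take C F (3); add F.
Step 4: frontier [B D 11, C H 4, A C 9, C G 10, G I 5] → take C H (4); add H.
Step 5: frontier [B D 11, A C 9, C G 10, G I 5] → take G I (5); add G.
Step 6: frontier [B D 11, A C 9, D G 3] → take D G (3); add D.
Step 7: frontier [A C 9, D E 9] → take A C (9); add A.
Step 8: frontier [D E 9] → take D E (9); add E.
Vertex order: I, B, C, F, H, G, D, A, E. The 8th vertex is A.

A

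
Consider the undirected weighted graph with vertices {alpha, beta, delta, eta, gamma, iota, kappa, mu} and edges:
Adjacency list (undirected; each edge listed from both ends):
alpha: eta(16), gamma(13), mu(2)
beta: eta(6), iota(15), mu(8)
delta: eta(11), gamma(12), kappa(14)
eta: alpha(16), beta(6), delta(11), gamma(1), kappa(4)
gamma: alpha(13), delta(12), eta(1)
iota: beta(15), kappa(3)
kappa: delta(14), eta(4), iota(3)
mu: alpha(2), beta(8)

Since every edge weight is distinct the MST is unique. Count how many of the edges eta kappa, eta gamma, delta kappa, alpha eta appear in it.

Kruskal: consider edges lightest-first.
eta gamma (1): add — endpoints in different components.
alpha mu (2): add — endpoints in different components.
iota kappa (3): add — endpoints in different components.
eta kappa (4): add — endpoints in different components.
beta eta (6): add — endpoints in different components.
beta mu (8): add — endpoints in different components.
delta eta (11): add — endpoints in different components.
MST edge set: {eta gamma, alpha mu, iota kappa, eta kappa, beta eta, beta mu, delta eta}.
Of the listed edges, {eta kappa, eta gamma} are in the MST → 2.

2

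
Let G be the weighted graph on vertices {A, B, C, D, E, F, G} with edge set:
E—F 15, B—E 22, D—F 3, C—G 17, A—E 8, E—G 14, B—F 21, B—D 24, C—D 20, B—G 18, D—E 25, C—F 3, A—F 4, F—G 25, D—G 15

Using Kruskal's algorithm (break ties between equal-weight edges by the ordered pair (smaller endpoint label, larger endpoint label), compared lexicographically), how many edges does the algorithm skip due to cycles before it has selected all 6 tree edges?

Kruskal's algorithm — process edges by increasing weight (ties by edge label):
C—F (3): add. Components now {A} {B} {C,F} {D} {E} {G}
D—F (3): add. Components now {A} {B} {C,D,F} {E} {G}
A—F (4): add. Components now {A,C,D,F} {B} {E} {G}
A—E (8): add. Components now {A,C,D,E,F} {B} {G}
E—G (14): add. Components now {A,C,D,E,F,G} {B}
D—G (15): skip — D and G already connected.
E—F (15): skip — E and F already connected.
C—G (17): skip — C and G already connected.
B—G (18): add. Components now {A,B,C,D,E,F,G}
Edges rejected before the tree was complete: 3.

3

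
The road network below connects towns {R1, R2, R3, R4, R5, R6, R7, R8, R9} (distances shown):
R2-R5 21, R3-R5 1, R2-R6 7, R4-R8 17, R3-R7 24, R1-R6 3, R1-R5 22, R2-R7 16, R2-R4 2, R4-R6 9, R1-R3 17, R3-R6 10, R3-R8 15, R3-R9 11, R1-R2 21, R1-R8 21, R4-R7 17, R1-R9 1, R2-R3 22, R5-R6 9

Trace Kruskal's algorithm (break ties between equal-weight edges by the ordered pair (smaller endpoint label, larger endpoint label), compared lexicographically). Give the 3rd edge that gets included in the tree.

Sort edges by weight, then run Kruskal:
R1-R9 (1): add — endpoints in different components.
R3-R5 (1): add — endpoints in different components.
R2-R4 (2): add — endpoints in different components.
R1-R6 (3): add — endpoints in different components.
R2-R6 (7): add — endpoints in different components.
R4-R6 (9): skip — R4 and R6 already connected.
R5-R6 (9): add — endpoints in different components.
R3-R6 (10): skip — R3 and R6 already connected.
R3-R9 (11): skip — R3 and R9 already connected.
R3-R8 (15): add — endpoints in different components.
R2-R7 (16): add — endpoints in different components.
The 3rd edge added is R2-R4.

R2-R4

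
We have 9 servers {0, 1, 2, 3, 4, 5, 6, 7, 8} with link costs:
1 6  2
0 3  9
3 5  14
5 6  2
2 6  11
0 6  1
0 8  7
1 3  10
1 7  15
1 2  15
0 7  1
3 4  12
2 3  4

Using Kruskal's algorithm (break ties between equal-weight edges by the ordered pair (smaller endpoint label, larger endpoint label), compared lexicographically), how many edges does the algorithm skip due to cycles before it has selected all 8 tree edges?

Kruskal's algorithm — process edges by increasing weight (ties by edge label):
0 6 (1): add — endpoints in different components.
0 7 (1): add — endpoints in different components.
1 6 (2): add — endpoints in different components.
5 6 (2): add — endpoints in different components.
2 3 (4): add — endpoints in different components.
0 8 (7): add — endpoints in different components.
0 3 (9): add — endpoints in different components.
1 3 (10): skip — 1 and 3 already connected.
2 6 (11): skip — 2 and 6 already connected.
3 4 (12): add — endpoints in different components.
Edges rejected before the tree was complete: 2.

2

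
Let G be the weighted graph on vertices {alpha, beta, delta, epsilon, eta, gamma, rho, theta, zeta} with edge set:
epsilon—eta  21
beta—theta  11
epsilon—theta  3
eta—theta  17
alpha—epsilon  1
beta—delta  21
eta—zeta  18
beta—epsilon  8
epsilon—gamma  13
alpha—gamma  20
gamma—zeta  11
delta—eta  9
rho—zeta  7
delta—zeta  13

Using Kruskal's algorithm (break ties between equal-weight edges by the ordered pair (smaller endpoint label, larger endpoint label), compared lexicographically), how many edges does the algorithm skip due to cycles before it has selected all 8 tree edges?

Sort edges by weight, then run Kruskal:
alpha—epsilon (1): add — endpoints in different components.
epsilon—theta (3): add — endpoints in different components.
rho—zeta (7): add — endpoints in different components.
beta—epsilon (8): add — endpoints in different components.
delta—eta (9): add — endpoints in different components.
beta—theta (11): skip — beta and theta already connected.
gamma—zeta (11): add — endpoints in different components.
delta—zeta (13): add — endpoints in different components.
epsilon—gamma (13): add — endpoints in different components.
Edges rejected before the tree was complete: 1.

1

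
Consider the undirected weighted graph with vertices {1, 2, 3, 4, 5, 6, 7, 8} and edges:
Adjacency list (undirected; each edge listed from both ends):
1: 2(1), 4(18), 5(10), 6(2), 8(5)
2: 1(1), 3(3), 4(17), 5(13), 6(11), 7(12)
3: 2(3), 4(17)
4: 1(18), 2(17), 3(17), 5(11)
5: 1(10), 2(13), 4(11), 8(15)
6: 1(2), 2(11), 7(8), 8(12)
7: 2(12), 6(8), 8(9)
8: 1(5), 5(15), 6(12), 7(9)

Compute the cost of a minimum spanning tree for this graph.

Kruskal: consider edges lightest-first.
1-2 (1): add — endpoints in different components.
1-6 (2): add — endpoints in different components.
2-3 (3): add — endpoints in different components.
1-8 (5): add — endpoints in different components.
6-7 (8): add — endpoints in different components.
7-8 (9): skip — 7 and 8 already connected.
1-5 (10): add — endpoints in different components.
2-6 (11): skip — 2 and 6 already connected.
4-5 (11): add — endpoints in different components.
MST edges: 1-2, 1-6, 2-3, 1-8, 6-7, 1-5, 4-5; total weight 1+2+3+5+8+10+11 = 40.

40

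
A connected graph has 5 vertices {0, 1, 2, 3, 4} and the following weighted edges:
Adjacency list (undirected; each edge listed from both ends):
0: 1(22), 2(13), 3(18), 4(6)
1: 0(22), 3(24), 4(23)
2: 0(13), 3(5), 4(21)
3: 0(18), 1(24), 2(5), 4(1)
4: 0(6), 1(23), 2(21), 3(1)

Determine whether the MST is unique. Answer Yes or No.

Yes

Sort edges by weight, then run Kruskal:
3–4 (1): add — endpoints in different components.
2–3 (5): add — endpoints in different components.
0–4 (6): add — endpoints in different components.
0–2 (13): skip — 0 and 2 already connected.
0–3 (18): skip — 0 and 3 already connected.
2–4 (21): skip — 2 and 4 already connected.
0–1 (22): add — endpoints in different components.
Every non-tree edge has weight strictly greater than the heaviest edge on the tree path between its endpoints, so the MST is unique.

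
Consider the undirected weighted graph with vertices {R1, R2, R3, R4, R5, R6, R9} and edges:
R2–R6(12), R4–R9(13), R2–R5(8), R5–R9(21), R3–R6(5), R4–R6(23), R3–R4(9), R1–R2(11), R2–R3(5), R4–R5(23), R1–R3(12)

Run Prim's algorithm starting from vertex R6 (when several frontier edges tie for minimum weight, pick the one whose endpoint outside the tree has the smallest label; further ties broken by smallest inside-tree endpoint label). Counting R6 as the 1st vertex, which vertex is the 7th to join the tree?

Prim, starting at R6.
Step 1: frontier [R3–R6 5, R2–R6 12, R4–R6 23] → take R3–R6 (5); add R3.
Step 2: frontier [R2–R3 5, R3–R4 9, R1–R3 12, R2–R6 12, R4–R6 23] → take R2–R3 (5); add R2.
Step 3: frontier [R2–R5 8, R1–R2 11, R3–R4 9, R1–R3 12, R4–R6 23] → take R2–R5 (8); add R5.
Step 4: frontier [R1–R2 11, R3–R4 9, R1–R3 12, R5–R9 21, R4–R5 23, R4–R6 23] → take R3–R4 (9); add R4.
Step 5: frontier [R1–R2 11, R1–R3 12, R4–R9 13, R5–R9 21] → take R1–R2 (11); add R1.
Step 6: frontier [R4–R9 13, R5–R9 21] → take R4–R9 (13); add R9.
Vertex order: R6, R3, R2, R5, R4, R1, R9. The 7th vertex is R9.

R9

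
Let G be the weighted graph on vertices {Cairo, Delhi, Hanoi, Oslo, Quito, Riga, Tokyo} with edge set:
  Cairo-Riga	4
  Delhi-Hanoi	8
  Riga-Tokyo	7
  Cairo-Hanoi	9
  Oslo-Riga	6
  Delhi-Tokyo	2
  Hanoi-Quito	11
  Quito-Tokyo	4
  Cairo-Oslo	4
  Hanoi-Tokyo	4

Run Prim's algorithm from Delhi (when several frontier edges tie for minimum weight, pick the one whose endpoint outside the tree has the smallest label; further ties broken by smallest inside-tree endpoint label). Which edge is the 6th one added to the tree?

Cairo-Oslo

Grow the tree from Delhi using Prim:
Step 1: cheapest edge leaving the tree is Delhi-Tokyo (2); add Tokyo.
Step 2: cheapest edge leaving the tree is Hanoi-Tokyo (4); add Hanoi.
Step 3: cheapest edge leaving the tree is Quito-Tokyo (4); add Quito.
Step 4: cheapest edge leaving the tree is Riga-Tokyo (7); add Riga.
Step 5: cheapest edge leaving the tree is Cairo-Riga (4); add Cairo.
Step 6: cheapest edge leaving the tree is Cairo-Oslo (4); add Oslo.
The 6th edge added is Cairo-Oslo.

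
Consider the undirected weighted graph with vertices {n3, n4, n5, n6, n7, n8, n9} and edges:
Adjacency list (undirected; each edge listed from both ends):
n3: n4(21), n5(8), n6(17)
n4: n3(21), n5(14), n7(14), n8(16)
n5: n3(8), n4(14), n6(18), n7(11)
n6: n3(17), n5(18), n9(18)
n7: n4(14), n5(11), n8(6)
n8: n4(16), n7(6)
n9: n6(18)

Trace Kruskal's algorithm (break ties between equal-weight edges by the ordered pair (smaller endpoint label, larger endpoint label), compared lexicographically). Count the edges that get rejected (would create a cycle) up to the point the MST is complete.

Sort edges by weight, then run Kruskal:
n7 n8 (6): add — endpoints in different components.
n3 n5 (8): add — endpoints in different components.
n5 n7 (11): add — endpoints in different components.
n4 n5 (14): add — endpoints in different components.
n4 n7 (14): skip — n4 and n7 already connected.
n4 n8 (16): skip — n4 and n8 already connected.
n3 n6 (17): add — endpoints in different components.
n5 n6 (18): skip — n6 and n5 already connected.
n6 n9 (18): add — endpoints in different components.
Edges rejected before the tree was complete: 3.

3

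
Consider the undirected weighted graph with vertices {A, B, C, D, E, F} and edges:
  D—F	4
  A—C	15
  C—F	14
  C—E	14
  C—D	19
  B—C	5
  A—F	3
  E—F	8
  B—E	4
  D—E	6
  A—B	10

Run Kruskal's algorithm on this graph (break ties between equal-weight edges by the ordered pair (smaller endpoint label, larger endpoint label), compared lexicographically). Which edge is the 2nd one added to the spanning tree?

Sort edges by weight, then run Kruskal:
A—F (3): add. Components now {A,F} {B} {C} {D} {E}
B—E (4): add. Components now {A,F} {B,E} {C} {D}
D—F (4): add. Components now {A,D,F} {B,E} {C}
B—C (5): add. Components now {A,D,F} {B,C,E}
D—E (6): add. Components now {A,B,C,D,E,F}
The 2nd edge added is B—E.

B-E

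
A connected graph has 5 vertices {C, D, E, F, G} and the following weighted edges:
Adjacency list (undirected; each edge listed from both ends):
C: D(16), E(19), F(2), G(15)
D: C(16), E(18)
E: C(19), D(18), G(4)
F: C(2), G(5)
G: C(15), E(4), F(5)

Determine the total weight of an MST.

Kruskal's algorithm — process edges by increasing weight (ties by edge label):
C F (2): add — endpoints in different components.
E G (4): add — endpoints in different components.
F G (5): add — endpoints in different components.
C G (15): skip — C and G already connected.
C D (16): add — endpoints in different components.
MST edges: C F, E G, F G, C D; total weight 2+4+5+16 = 27.

27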